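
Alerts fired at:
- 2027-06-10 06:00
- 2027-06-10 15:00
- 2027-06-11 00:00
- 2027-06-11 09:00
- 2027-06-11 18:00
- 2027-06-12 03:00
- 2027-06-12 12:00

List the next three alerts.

The interval is a steady 9 hours (9, 9, 9, 9, 9, 9).
2027-06-12 12:00 + 9 h = 2027-06-12 21:00.
2027-06-12 21:00 + 9 h = 2027-06-13 06:00.
2027-06-13 06:00 + 9 h = 2027-06-13 15:00.

2027-06-12 21:00, 2027-06-13 06:00, 2027-06-13 15:00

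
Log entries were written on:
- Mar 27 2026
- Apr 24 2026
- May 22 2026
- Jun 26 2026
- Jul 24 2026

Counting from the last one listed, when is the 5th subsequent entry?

All dates are Fridays, 28, 28, 35, 28 days apart.
Specifically, the 4th Friday of each month.
August 2026 — 4th Friday is Aug 28 2026.
September 2026 — 4th Friday is Sep 25 2026.
4th Friday of October 2026: Oct 23 2026.
4th Friday of November 2026: Nov 27 2026.
December 2026 — 4th Friday is Dec 25 2026.

Dec 25 2026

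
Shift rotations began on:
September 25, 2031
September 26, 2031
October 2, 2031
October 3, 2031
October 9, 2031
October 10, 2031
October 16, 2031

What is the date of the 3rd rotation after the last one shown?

Gaps: 1, 6, 1, 6, 1, 6 days — not constant, but cyclic with period 2.
The events fall on every Thursday and Friday.
The following Friday is October 17, 2031.
Next Thursday: October 23, 2031.
The following Friday is October 24, 2031.

October 24, 2031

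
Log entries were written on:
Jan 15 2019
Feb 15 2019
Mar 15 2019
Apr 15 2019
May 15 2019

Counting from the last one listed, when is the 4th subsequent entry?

Gaps: 31, 28, 31, 30 days — not constant. Every event is on the 15th of the month.
Pattern: the 15th of each month.
Next: June 2019 → Jun 15 2019.
July 2019: Jul 15 2019.
Next: August 2019 → Aug 15 2019.
Next: September 2019 → Sep 15 2019.

Sep 15 2019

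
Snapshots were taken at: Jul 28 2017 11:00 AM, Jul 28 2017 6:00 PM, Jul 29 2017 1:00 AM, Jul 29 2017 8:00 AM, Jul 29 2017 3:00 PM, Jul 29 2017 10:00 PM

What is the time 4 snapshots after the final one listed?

Spacing: 7, 7, 7, 7, 7 h — constant 7 h.
Jul 29 2017 10:00 PM + 7 h = Jul 30 2017 5:00 AM.
Jul 30 2017 5:00 AM + 7 h = Jul 30 2017 12:00 PM.
Jul 30 2017 12:00 PM + 7 h = Jul 30 2017 7:00 PM.
Jul 30 2017 7:00 PM + 7 h = Jul 31 2017 2:00 AM.

Jul 31 2017 2:00 AM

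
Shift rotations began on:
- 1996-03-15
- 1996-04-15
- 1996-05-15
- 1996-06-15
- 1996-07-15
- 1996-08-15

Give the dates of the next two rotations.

Each date is the 15th; the gaps (31, 30, 31, 30, 31) track the month lengths.
The rule is the 15th of each month.
September 1996: 1996-09-15.
Next: October 1996 → 1996-10-15.

1996-09-15, 1996-10-15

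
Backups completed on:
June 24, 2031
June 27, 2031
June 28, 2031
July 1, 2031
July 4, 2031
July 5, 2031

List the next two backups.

July 8, 2031; July 11, 2031

Gaps: 3, 1, 3, 3, 1 days — not constant, but cyclic with period 3.
The events fall on every Tuesday, Friday and Saturday.
Next Tuesday: July 8, 2031.
The following Friday is July 11, 2031.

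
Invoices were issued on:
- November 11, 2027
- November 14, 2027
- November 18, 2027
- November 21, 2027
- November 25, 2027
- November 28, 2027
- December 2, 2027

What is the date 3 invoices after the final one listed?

December 12, 2027

Gaps: 3, 4, 3, 4, 3, 4 days — not constant, but cyclic with period 2.
The events fall on every Thursday and Sunday.
The following Sunday is December 5, 2027.
The following Thursday is December 9, 2027.
The following Sunday is December 12, 2027.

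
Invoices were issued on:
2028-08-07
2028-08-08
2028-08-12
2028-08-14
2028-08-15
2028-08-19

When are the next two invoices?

2028-08-21, 2028-08-22

Every event lands on a Monday or Tuesday or Saturday (gaps cycle 1, 4, 2, 1, 4).
So the schedule is: every Monday, Tuesday and Saturday.
Next Monday: 2028-08-21.
Next Tuesday: 2028-08-22.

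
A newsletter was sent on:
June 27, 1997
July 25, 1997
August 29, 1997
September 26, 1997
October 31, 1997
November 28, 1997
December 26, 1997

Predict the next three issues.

January 30, 1998; February 27, 1998; March 27, 1998

Every date is a Friday; gaps 28, 35, 28, 35, 28, 28 days.
Each is the last Friday of its month (at least one falls on the 29th or later, ruling out '4th Friday').
Last Friday of January 1998: January 30, 1998.
February 1998 ends with Friday February 27, 1998.
March 1998 ends with Friday March 27, 1998.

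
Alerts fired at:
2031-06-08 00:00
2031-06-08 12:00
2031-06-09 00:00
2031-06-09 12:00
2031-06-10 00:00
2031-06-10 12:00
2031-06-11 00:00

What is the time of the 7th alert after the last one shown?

2031-06-14 12:00

Gaps: 12, 12, 12, 12, 12, 12 hours — each event is 12 hours after the previous one.
2031-06-11 00:00 + 12 h = 2031-06-11 12:00.
2031-06-11 12:00 + 12 h = 2031-06-12 00:00.
2031-06-12 00:00 + 12 h = 2031-06-12 12:00.
2031-06-12 12:00 + 12 h = 2031-06-13 00:00.
2031-06-13 00:00 + 12 h = 2031-06-13 12:00.
2031-06-13 12:00 + 12 h = 2031-06-14 00:00.
2031-06-14 00:00 + 12 h = 2031-06-14 12:00.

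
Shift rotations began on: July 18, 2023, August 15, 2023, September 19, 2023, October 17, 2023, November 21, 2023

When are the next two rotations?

Gaps: 28, 35, 28, 35 days — a mix of 28 and 35. Every date is a Tuesday.
Each is the 3rd Tuesday of its month.
December 2023 — 3rd Tuesday is December 19, 2023.
3rd Tuesday of January 2024: January 16, 2024.

December 19, 2023; January 16, 2024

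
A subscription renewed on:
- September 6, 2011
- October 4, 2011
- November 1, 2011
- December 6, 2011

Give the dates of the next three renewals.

All dates are Tuesdays, 28, 28, 35 days apart.
Specifically, the 1st Tuesday of each month.
January 2012 — 1st Tuesday is January 3, 2012.
1st Tuesday of February 2012: February 7, 2012.
March 2012 — 1st Tuesday is March 6, 2012.

January 3, 2012; February 7, 2012; March 6, 2012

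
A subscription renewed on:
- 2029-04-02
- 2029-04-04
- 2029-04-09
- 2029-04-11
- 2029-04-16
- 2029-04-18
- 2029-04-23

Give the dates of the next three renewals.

Every event lands on a Monday or Wednesday (gaps cycle 2, 5, 2, 5, 2, 5).
So the schedule is: every Monday and Wednesday.
The following Wednesday is 2029-04-25.
The following Monday is 2029-04-30.
Next Wednesday: 2029-05-02.

2029-04-25, 2029-04-30, 2029-05-02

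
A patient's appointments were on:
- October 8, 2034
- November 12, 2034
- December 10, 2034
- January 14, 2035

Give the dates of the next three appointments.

These are Sundays at 28- or 35-day spacing (35, 28, 35).
The pattern: 2nd Sunday of the month.
February 2035 — 2nd Sunday is February 11, 2035.
2nd Sunday of March 2035: March 11, 2035.
2nd Sunday of April 2035: April 8, 2035.

February 11, 2035; March 11, 2035; April 8, 2035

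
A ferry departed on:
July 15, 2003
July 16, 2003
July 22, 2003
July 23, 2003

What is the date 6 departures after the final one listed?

August 13, 2003

Gaps: 1, 6, 1 days — not constant, but cyclic with period 2.
The events fall on every Tuesday and Wednesday.
The following Tuesday is July 29, 2003.
Next Wednesday: July 30, 2003.
Next Tuesday: August 5, 2003.
The following Wednesday is August 6, 2003.
Next Tuesday: August 12, 2003.
Next Wednesday: August 13, 2003.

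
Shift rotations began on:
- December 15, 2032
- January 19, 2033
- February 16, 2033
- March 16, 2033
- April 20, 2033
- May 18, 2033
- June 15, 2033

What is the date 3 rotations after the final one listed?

September 21, 2033

These are Wednesdays at 28- or 35-day spacing (35, 28, 28, 35, 28, 28).
The pattern: 3rd Wednesday of the month.
July 2033 — 3rd Wednesday is July 20, 2033.
August 2033 — 3rd Wednesday is August 17, 2033.
September 2033 — 3rd Wednesday is September 21, 2033.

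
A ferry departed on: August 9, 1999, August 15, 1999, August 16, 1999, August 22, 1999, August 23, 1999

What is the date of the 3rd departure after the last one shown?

Every event lands on a Monday or Sunday (gaps cycle 6, 1, 6, 1).
So the schedule is: every Monday and Sunday.
Next Sunday: August 29, 1999.
Next Monday: August 30, 1999.
Next Sunday: September 5, 1999.

September 5, 1999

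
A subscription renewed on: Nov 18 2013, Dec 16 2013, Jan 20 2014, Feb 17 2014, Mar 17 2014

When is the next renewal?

Apr 21 2014

Gaps: 28, 35, 28, 28 days — a mix of 28 and 35. Every date is a Monday.
Each is the 3rd Monday of its month.
3rd Monday of April 2014: Apr 21 2014.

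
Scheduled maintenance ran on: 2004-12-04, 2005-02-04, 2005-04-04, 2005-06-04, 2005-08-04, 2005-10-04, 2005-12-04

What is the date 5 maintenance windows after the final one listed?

Gaps: 62, 59, 61, 61, 61, 61 days — not constant. Every event is on the 4th of the month.
Pattern: the 4th of every 2 months.
Next: February 2006 → 2006-02-04.
Next: April 2006 → 2006-04-04.
Next: June 2006 → 2006-06-04.
August 2006: 2006-08-04.
October 2006: 2006-10-04.

2006-10-04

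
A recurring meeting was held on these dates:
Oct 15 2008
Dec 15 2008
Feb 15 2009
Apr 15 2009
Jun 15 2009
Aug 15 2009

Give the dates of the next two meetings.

Gaps: 61, 62, 59, 61, 61 days — not constant. Every event is on the 15th of the month.
Pattern: the 15th of every 2 months.
October 2009: Oct 15 2009.
December 2009: Dec 15 2009.

Oct 15 2009, Dec 15 2009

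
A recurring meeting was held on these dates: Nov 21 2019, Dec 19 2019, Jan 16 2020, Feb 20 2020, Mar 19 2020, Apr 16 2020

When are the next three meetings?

May 21 2020, Jun 18 2020, Jul 16 2020

Gaps: 28, 28, 35, 28, 28 days — a mix of 28 and 35. Every date is a Thursday.
Each is the 3rd Thursday of its month.
3rd Thursday of May 2020: May 21 2020.
June 2020 — 3rd Thursday is Jun 18 2020.
3rd Thursday of July 2020: Jul 16 2020.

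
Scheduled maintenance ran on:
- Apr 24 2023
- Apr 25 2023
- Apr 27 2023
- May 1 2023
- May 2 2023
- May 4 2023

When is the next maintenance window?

May 8 2023

The gap pattern 1, 2, 4, 1, 2 repeats every 3 events.
These are the Mondays, Tuesdays and Thursdays of each week.
The following Monday is May 8 2023.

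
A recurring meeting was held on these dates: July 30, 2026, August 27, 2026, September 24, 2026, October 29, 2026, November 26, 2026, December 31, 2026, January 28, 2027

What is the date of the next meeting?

February 25, 2027

These are Thursdays with 28, 28, 35, 28, 35, 28-day gaps.
Each is the final Thursday of its month — July 30, 2026 is past the 28th, so '4th Thursday' doesn't fit.
Last Thursday of February 2027: February 25, 2027.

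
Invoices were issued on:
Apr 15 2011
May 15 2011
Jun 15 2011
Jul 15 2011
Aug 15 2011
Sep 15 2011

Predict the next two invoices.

Oct 15 2011, Nov 15 2011

The day-of-month is always 15 (30, 31, 30, 31, 31 days between events).
So this recurs on the 15th of each month.
Next: October 2011 → Oct 15 2011.
Next: November 2011 → Nov 15 2011.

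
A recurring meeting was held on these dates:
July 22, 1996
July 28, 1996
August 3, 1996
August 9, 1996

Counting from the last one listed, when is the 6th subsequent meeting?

September 14, 1996

The spacing is 6, 6, 6 days — always 6 days.
August 9, 1996 + 6 days = August 15, 1996.
August 15, 1996 + 6 days = August 21, 1996.
August 21, 1996 + 6 days = August 27, 1996.
August 27, 1996 + 6 days = September 2, 1996.
September 2, 1996 + 6 days = September 8, 1996.
September 8, 1996 + 6 days = September 14, 1996.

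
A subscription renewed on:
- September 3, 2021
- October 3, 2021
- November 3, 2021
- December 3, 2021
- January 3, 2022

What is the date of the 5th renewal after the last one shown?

June 3, 2022

The day-of-month is always 3 (30, 31, 30, 31 days between events).
So this recurs on the 3rd of each month.
February 2022: February 3, 2022.
March 2022: March 3, 2022.
April 2022: April 3, 2022.
Next: May 2022 → May 3, 2022.
Next: June 2022 → June 3, 2022.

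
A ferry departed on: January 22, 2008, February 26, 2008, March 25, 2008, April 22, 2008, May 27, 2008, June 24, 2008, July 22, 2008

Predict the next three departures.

These are Tuesdays at 28- or 35-day spacing (35, 28, 28, 35, 28, 28).
The pattern: 4th Tuesday of the month.
4th Tuesday of August 2008: August 26, 2008.
4th Tuesday of September 2008: September 23, 2008.
October 2008 — 4th Tuesday is October 28, 2008.

August 26, 2008; September 23, 2008; October 28, 2008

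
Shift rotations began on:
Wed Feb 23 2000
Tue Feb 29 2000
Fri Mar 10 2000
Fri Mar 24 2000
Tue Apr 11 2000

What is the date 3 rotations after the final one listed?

Wed Jun 28 2000

Intervals are 6, 10, 14, 18 days — an arithmetic progression with common difference 4.
Next gap: 22 days. Tue Apr 11 2000 + 22 days = Wed May 3 2000.
Next gap: 26 days. Wed May 3 2000 + 26 days = Mon May 29 2000.
Next gap: 30 days. Mon May 29 2000 + 30 days = Wed Jun 28 2000.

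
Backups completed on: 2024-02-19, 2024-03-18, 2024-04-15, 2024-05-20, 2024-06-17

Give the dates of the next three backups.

All dates are Mondays, 28, 28, 35, 28 days apart.
Specifically, the 3rd Monday of each month.
3rd Monday of July 2024: 2024-07-15.
3rd Monday of August 2024: 2024-08-19.
3rd Monday of September 2024: 2024-09-16.

2024-07-15, 2024-08-19, 2024-09-16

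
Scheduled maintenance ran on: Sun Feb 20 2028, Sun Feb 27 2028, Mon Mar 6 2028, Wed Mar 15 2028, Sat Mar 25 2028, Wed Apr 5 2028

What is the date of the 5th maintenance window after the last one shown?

Gaps: 7, 8, 9, 10, 11 days — each gap is 1 larger than the previous one.
Next gap: 12 days. Wed Apr 5 2028 + 12 days = Mon Apr 17 2028.
Next gap: 13 days. Mon Apr 17 2028 + 13 days = Sun Apr 30 2028.
Next gap: 14 days. Sun Apr 30 2028 + 14 days = Sun May 14 2028.
Next gap: 15 days. Sun May 14 2028 + 15 days = Mon May 29 2028.
Next gap: 16 days. Mon May 29 2028 + 16 days = Wed Jun 14 2028.

Wed Jun 14 2028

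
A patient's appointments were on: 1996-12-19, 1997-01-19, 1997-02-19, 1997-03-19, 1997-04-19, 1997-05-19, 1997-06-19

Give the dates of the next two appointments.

1997-07-19, 1997-08-19

Gaps: 31, 31, 28, 31, 30, 31 days — not constant. Every event is on the 19th of the month.
Pattern: the 19th of each month.
July 1997: 1997-07-19.
Next: August 1997 → 1997-08-19.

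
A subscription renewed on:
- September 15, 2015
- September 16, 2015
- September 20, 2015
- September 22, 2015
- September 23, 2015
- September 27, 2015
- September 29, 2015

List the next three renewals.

September 30, 2015; October 4, 2015; October 6, 2015

Gaps: 1, 4, 2, 1, 4, 2 days — not constant, but cyclic with period 3.
The events fall on every Tuesday, Wednesday and Sunday.
The following Wednesday is September 30, 2015.
The following Sunday is October 4, 2015.
The following Tuesday is October 6, 2015.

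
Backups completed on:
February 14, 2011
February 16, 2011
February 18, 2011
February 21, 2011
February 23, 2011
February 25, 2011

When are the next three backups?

February 28, 2011; March 2, 2011; March 4, 2011

Gaps: 2, 2, 3, 2, 2 days — not constant, but cyclic with period 3.
The events fall on every Monday, Wednesday and Friday.
The following Monday is February 28, 2011.
Next Wednesday: March 2, 2011.
The following Friday is March 4, 2011.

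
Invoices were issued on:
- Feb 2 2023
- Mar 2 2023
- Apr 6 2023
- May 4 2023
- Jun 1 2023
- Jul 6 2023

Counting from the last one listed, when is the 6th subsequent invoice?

These are Thursdays at 28- or 35-day spacing (28, 35, 28, 28, 35).
The pattern: 1st Thursday of the month.
August 2023 — 1st Thursday is Aug 3 2023.
1st Thursday of September 2023: Sep 7 2023.
1st Thursday of October 2023: Oct 5 2023.
1st Thursday of November 2023: Nov 2 2023.
1st Thursday of December 2023: Dec 7 2023.
January 2024 — 1st Thursday is Jan 4 2024.

Jan 4 2024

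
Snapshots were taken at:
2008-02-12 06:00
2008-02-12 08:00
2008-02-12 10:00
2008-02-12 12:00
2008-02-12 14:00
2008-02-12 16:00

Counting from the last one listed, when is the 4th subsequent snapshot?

2008-02-13 00:00

Spacing: 2, 2, 2, 2, 2 h — constant 2 h.
2008-02-12 16:00 + 2 h = 2008-02-12 18:00.
2008-02-12 18:00 + 2 h = 2008-02-12 20:00.
2008-02-12 20:00 + 2 h = 2008-02-12 22:00.
2008-02-12 22:00 + 2 h = 2008-02-13 00:00.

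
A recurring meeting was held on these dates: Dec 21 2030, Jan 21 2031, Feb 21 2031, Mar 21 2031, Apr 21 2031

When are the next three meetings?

May 21 2031, Jun 21 2031, Jul 21 2031

The day-of-month is always 21 (31, 31, 28, 31 days between events).
So this recurs on the 21st of each month.
Next: May 2031 → May 21 2031.
Next: June 2031 → Jun 21 2031.
July 2031: Jul 21 2031.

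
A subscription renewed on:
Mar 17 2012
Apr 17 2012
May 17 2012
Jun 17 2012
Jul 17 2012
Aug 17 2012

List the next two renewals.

The day-of-month is always 17 (31, 30, 31, 30, 31 days between events).
So this recurs on the 17th of each month.
September 2012: Sep 17 2012.
October 2012: Oct 17 2012.

Sep 17 2012, Oct 17 2012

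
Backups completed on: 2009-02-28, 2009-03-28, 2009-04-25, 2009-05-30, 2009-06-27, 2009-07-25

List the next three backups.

2009-08-29, 2009-09-26, 2009-10-31

All Saturdays; the gaps (28, 28, 35, 28, 28) vary with month length.
This is the last Saturday of each month.
Last Saturday of August 2009: 2009-08-29.
September 2009 ends with Saturday 2009-09-26.
Last Saturday of October 2009: 2009-10-31.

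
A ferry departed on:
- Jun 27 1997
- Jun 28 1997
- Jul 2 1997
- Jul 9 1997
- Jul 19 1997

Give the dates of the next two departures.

Intervals are 1, 4, 7, 10 days — an arithmetic progression with common difference 3.
Next gap: 13 days. Jul 19 1997 + 13 days = Aug 1 1997.
Next gap: 16 days. Aug 1 1997 + 16 days = Aug 17 1997.

Aug 1 1997, Aug 17 1997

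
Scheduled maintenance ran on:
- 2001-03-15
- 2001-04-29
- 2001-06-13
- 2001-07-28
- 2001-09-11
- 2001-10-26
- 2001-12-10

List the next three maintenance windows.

Every event comes 45 days after the last (45, 45, 45, 45, 45, 45).
2001-12-10 + 45 days = 2002-01-24.
2002-01-24 + 45 days = 2002-03-10.
2002-03-10 + 45 days = 2002-04-24.

2002-01-24, 2002-03-10, 2002-04-24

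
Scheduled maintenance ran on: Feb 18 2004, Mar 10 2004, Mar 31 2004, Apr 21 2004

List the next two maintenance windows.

May 12 2004, Jun 2 2004

Gaps between consecutive events: 21, 21, 21 days — a constant 21-day interval.
Apr 21 2004 + 21 days = May 12 2004.
May 12 2004 + 21 days = Jun 2 2004.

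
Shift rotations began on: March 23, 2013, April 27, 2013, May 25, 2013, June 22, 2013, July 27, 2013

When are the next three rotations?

These are Saturdays at 28- or 35-day spacing (35, 28, 28, 35).
The pattern: 4th Saturday of the month.
4th Saturday of August 2013: August 24, 2013.
4th Saturday of September 2013: September 28, 2013.
October 2013 — 4th Saturday is October 26, 2013.

August 24, 2013; September 28, 2013; October 26, 2013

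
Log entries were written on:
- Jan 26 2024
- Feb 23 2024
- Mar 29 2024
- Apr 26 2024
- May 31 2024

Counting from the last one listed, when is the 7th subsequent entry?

Dec 27 2024

Every date is a Friday; gaps 28, 35, 28, 35 days.
Each is the last Friday of its month (at least one falls on the 29th or later, ruling out '4th Friday').
Last Friday of June 2024: Jun 28 2024.
Last Friday of July 2024: Jul 26 2024.
August 2024 ends with Friday Aug 30 2024.
Last Friday of September 2024: Sep 27 2024.
Last Friday of October 2024: Oct 25 2024.
November 2024 ends with Friday Nov 29 2024.
December 2024 ends with Friday Dec 27 2024.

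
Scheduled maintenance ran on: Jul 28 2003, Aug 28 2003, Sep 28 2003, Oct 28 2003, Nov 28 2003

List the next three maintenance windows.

Dec 28 2003, Jan 28 2004, Feb 28 2004

The day-of-month is always 28 (31, 31, 30, 31 days between events).
So this recurs on the 28th of each month.
December 2003: Dec 28 2003.
Next: January 2004 → Jan 28 2004.
February 2004: Feb 28 2004.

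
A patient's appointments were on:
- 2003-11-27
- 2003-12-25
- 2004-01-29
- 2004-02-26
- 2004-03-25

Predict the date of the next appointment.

2004-04-29

All Thursdays; the gaps (28, 35, 28, 28) vary with month length.
This is the last Thursday of each month.
April 2004 ends with Thursday 2004-04-29.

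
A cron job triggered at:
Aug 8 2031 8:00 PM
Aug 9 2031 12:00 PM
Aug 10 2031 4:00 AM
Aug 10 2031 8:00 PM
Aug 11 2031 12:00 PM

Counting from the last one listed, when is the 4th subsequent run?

Aug 14 2031 4:00 AM

The interval is a steady 16 hours (16, 16, 16, 16).
Aug 11 2031 12:00 PM + 16 h = Aug 12 2031 4:00 AM.
Aug 12 2031 4:00 AM + 16 h = Aug 12 2031 8:00 PM.
Aug 12 2031 8:00 PM + 16 h = Aug 13 2031 12:00 PM.
Aug 13 2031 12:00 PM + 16 h = Aug 14 2031 4:00 AM.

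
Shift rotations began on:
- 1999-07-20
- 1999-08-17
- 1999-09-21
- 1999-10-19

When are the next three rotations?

1999-11-16, 1999-12-21, 2000-01-18

Gaps: 28, 35, 28 days — a mix of 28 and 35. Every date is a Tuesday.
Each is the 3rd Tuesday of its month.
November 1999 — 3rd Tuesday is 1999-11-16.
3rd Tuesday of December 1999: 1999-12-21.
January 2000 — 3rd Tuesday is 2000-01-18.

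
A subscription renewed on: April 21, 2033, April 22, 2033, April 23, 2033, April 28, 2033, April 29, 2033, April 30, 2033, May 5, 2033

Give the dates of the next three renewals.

The gap pattern 1, 1, 5, 1, 1, 5 repeats every 3 events.
These are the Thursdays, Fridays and Saturdays of each week.
Next Friday: May 6, 2033.
The following Saturday is May 7, 2033.
Next Thursday: May 12, 2033.

May 6, 2033; May 7, 2033; May 12, 2033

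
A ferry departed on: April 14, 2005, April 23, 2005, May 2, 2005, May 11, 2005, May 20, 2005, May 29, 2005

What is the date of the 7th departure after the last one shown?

July 31, 2005

Every event comes 9 days after the last (9, 9, 9, 9, 9).
May 29, 2005 + 9 days = June 7, 2005.
June 7, 2005 + 9 days = June 16, 2005.
June 16, 2005 + 9 days = June 25, 2005.
June 25, 2005 + 9 days = July 4, 2005.
July 4, 2005 + 9 days = July 13, 2005.
July 13, 2005 + 9 days = July 22, 2005.
July 22, 2005 + 9 days = July 31, 2005.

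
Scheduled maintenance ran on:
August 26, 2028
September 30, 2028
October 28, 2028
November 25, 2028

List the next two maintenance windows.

December 30, 2028; January 27, 2029

All Saturdays; the gaps (35, 28, 28) vary with month length.
This is the last Saturday of each month.
Last Saturday of December 2028: December 30, 2028.
January 2029 ends with Saturday January 27, 2029.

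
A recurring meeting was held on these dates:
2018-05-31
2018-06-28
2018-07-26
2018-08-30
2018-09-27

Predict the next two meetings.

2018-10-25, 2018-11-29

Every date is a Thursday; gaps 28, 28, 35, 28 days.
Each is the last Thursday of its month (at least one falls on the 29th or later, ruling out '4th Thursday').
October 2018 ends with Thursday 2018-10-25.
Last Thursday of November 2018: 2018-11-29.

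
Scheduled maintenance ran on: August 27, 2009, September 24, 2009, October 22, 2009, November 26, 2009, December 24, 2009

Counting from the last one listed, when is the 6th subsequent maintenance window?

These are Thursdays at 28- or 35-day spacing (28, 28, 35, 28).
The pattern: 4th Thursday of the month.
January 2010 — 4th Thursday is January 28, 2010.
February 2010 — 4th Thursday is February 25, 2010.
March 2010 — 4th Thursday is March 25, 2010.
4th Thursday of April 2010: April 22, 2010.
4th Thursday of May 2010: May 27, 2010.
June 2010 — 4th Thursday is June 24, 2010.

June 24, 2010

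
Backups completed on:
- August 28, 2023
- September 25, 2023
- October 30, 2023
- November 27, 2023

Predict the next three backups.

December 25, 2023; January 29, 2024; February 26, 2024

Every date is a Monday; gaps 28, 35, 28 days.
Each is the last Monday of its month (at least one falls on the 29th or later, ruling out '4th Monday').
December 2023 ends with Monday December 25, 2023.
Last Monday of January 2024: January 29, 2024.
February 2024 ends with Monday February 26, 2024.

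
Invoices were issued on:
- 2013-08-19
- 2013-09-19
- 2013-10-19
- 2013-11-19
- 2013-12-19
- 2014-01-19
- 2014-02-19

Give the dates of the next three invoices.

2014-03-19, 2014-04-19, 2014-05-19

Each date is the 19th; the gaps (31, 30, 31, 30, 31, 31) track the month lengths.
The rule is the 19th of each month.
Next: March 2014 → 2014-03-19.
April 2014: 2014-04-19.
May 2014: 2014-05-19.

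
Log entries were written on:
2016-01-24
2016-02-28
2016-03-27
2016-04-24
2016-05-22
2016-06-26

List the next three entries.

Gaps: 35, 28, 28, 28, 35 days — a mix of 28 and 35. Every date is a Sunday.
Each is the 4th Sunday of its month.
July 2016 — 4th Sunday is 2016-07-24.
4th Sunday of August 2016: 2016-08-28.
September 2016 — 4th Sunday is 2016-09-25.

2016-07-24, 2016-08-28, 2016-09-25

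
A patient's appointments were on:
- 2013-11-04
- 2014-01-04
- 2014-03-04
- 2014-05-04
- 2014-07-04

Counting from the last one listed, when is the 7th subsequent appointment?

Each date is the 4th; the gaps (61, 59, 61, 61) track the month lengths.
The rule is the 4th of every 2 months.
September 2014: 2014-09-04.
November 2014: 2014-11-04.
Next: January 2015 → 2015-01-04.
March 2015: 2015-03-04.
Next: May 2015 → 2015-05-04.
Next: July 2015 → 2015-07-04.
Next: September 2015 → 2015-09-04.

2015-09-04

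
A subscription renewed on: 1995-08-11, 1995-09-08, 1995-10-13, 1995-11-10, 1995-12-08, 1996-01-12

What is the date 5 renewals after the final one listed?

All dates are Fridays, 28, 35, 28, 28, 35 days apart.
Specifically, the 2nd Friday of each month.
2nd Friday of February 1996: 1996-02-09.
2nd Friday of March 1996: 1996-03-08.
April 1996 — 2nd Friday is 1996-04-12.
2nd Friday of May 1996: 1996-05-10.
2nd Friday of June 1996: 1996-06-14.

1996-06-14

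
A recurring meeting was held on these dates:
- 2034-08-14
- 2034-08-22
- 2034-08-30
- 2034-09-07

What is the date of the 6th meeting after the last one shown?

2034-10-25

Gaps between consecutive events: 8, 8, 8 days — a constant 8-day interval.
2034-09-07 + 8 days = 2034-09-15.
2034-09-15 + 8 days = 2034-09-23.
2034-09-23 + 8 days = 2034-10-01.
2034-10-01 + 8 days = 2034-10-09.
2034-10-09 + 8 days = 2034-10-17.
2034-10-17 + 8 days = 2034-10-25.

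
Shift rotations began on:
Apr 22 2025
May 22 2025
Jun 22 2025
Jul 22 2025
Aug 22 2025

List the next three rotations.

The day-of-month is always 22 (30, 31, 30, 31 days between events).
So this recurs on the 22nd of each month.
Next: September 2025 → Sep 22 2025.
October 2025: Oct 22 2025.
November 2025: Nov 22 2025.

Sep 22 2025, Oct 22 2025, Nov 22 2025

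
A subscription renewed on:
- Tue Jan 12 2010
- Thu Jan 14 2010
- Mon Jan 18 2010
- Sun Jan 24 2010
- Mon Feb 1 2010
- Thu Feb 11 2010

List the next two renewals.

Intervals are 2, 4, 6, 8, 10 days — an arithmetic progression with common difference 2.
Next gap: 12 days. Thu Feb 11 2010 + 12 days = Tue Feb 23 2010.
Next gap: 14 days. Tue Feb 23 2010 + 14 days = Tue Mar 9 2010.

Tue Feb 23 2010, Tue Mar 9 2010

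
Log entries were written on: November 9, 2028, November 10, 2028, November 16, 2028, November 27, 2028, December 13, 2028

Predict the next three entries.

Intervals are 1, 6, 11, 16 days — an arithmetic progression with common difference 5.
Next gap: 21 days. December 13, 2028 + 21 days = January 3, 2029.
Next gap: 26 days. January 3, 2029 + 26 days = January 29, 2029.
Next gap: 31 days. January 29, 2029 + 31 days = March 1, 2029.

January 3, 2029; January 29, 2029; March 1, 2029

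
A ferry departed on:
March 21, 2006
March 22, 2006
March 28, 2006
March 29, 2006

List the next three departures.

April 4, 2006; April 5, 2006; April 11, 2006

Gaps: 1, 6, 1 days — not constant, but cyclic with period 2.
The events fall on every Tuesday and Wednesday.
Next Tuesday: April 4, 2006.
Next Wednesday: April 5, 2006.
The following Tuesday is April 11, 2006.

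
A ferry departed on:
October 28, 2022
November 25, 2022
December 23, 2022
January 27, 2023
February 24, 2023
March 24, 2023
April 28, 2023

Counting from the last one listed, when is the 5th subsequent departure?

September 22, 2023

All dates are Fridays, 28, 28, 35, 28, 28, 35 days apart.
Specifically, the 4th Friday of each month.
4th Friday of May 2023: May 26, 2023.
June 2023 — 4th Friday is June 23, 2023.
4th Friday of July 2023: July 28, 2023.
4th Friday of August 2023: August 25, 2023.
September 2023 — 4th Friday is September 22, 2023.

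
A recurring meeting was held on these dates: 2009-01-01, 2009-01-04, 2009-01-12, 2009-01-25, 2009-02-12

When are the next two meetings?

2009-03-07, 2009-04-04

Intervals are 3, 8, 13, 18 days — an arithmetic progression with common difference 5.
Next gap: 23 days. 2009-02-12 + 23 days = 2009-03-07.
Next gap: 28 days. 2009-03-07 + 28 days = 2009-04-04.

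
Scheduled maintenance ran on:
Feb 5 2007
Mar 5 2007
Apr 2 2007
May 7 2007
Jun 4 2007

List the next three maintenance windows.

Jul 2 2007, Aug 6 2007, Sep 3 2007

These are Mondays at 28- or 35-day spacing (28, 28, 35, 28).
The pattern: 1st Monday of the month.
July 2007 — 1st Monday is Jul 2 2007.
1st Monday of August 2007: Aug 6 2007.
1st Monday of September 2007: Sep 3 2007.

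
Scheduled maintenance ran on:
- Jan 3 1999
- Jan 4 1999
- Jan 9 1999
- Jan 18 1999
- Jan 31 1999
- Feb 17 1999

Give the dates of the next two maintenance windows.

Mar 10 1999, Apr 4 1999

Gaps: 1, 5, 9, 13, 17 days — each gap is 4 larger than the previous one.
Next gap: 21 days. Feb 17 1999 + 21 days = Mar 10 1999.
Next gap: 25 days. Mar 10 1999 + 25 days = Apr 4 1999.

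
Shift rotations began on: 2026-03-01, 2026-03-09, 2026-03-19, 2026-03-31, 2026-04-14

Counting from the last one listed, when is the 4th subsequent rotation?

Gaps: 8, 10, 12, 14 days — each gap is 2 larger than the previous one.
Next gap: 16 days. 2026-04-14 + 16 days = 2026-04-30.
Next gap: 18 days. 2026-04-30 + 18 days = 2026-05-18.
Next gap: 20 days. 2026-05-18 + 20 days = 2026-06-07.
Next gap: 22 days. 2026-06-07 + 22 days = 2026-06-29.

2026-06-29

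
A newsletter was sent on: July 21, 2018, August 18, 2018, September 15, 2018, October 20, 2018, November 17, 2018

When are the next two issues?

December 15, 2018; January 19, 2019

All dates are Saturdays, 28, 28, 35, 28 days apart.
Specifically, the 3rd Saturday of each month.
3rd Saturday of December 2018: December 15, 2018.
3rd Saturday of January 2019: January 19, 2019.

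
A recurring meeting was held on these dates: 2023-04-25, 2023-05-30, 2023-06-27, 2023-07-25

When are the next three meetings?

2023-08-29, 2023-09-26, 2023-10-31

Every date is a Tuesday; gaps 35, 28, 28 days.
Each is the last Tuesday of its month (at least one falls on the 29th or later, ruling out '4th Tuesday').
August 2023 ends with Tuesday 2023-08-29.
September 2023 ends with Tuesday 2023-09-26.
October 2023 ends with Tuesday 2023-10-31.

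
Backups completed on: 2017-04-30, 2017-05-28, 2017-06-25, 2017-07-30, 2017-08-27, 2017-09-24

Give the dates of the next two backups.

2017-10-29, 2017-11-26

Every date is a Sunday; gaps 28, 28, 35, 28, 28 days.
Each is the last Sunday of its month (at least one falls on the 29th or later, ruling out '4th Sunday').
Last Sunday of October 2017: 2017-10-29.
November 2017 ends with Sunday 2017-11-26.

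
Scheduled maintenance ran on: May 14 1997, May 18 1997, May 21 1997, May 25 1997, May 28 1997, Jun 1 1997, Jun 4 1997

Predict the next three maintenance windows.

The gap pattern 4, 3, 4, 3, 4, 3 repeats every 2 events.
These are the Wednesdays and Sundays of each week.
The following Sunday is Jun 8 1997.
The following Wednesday is Jun 11 1997.
The following Sunday is Jun 15 1997.

Jun 8 1997, Jun 11 1997, Jun 15 1997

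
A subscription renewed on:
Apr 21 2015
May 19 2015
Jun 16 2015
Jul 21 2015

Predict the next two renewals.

Aug 18 2015, Sep 15 2015

All dates are Tuesdays, 28, 28, 35 days apart.
Specifically, the 3rd Tuesday of each month.
August 2015 — 3rd Tuesday is Aug 18 2015.
September 2015 — 3rd Tuesday is Sep 15 2015.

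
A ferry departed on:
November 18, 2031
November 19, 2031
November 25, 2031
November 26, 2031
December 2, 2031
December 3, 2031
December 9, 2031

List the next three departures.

Gaps: 1, 6, 1, 6, 1, 6 days — not constant, but cyclic with period 2.
The events fall on every Tuesday and Wednesday.
Next Wednesday: December 10, 2031.
The following Tuesday is December 16, 2031.
The following Wednesday is December 17, 2031.

December 10, 2031; December 16, 2031; December 17, 2031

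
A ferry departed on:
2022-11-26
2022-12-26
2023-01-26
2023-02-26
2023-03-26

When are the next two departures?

Gaps: 30, 31, 31, 28 days — not constant. Every event is on the 26th of the month.
Pattern: the 26th of each month.
Next: April 2023 → 2023-04-26.
Next: May 2023 → 2023-05-26.

2023-04-26, 2023-05-26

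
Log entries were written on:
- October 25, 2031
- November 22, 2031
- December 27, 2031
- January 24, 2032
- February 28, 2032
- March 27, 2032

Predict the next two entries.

April 24, 2032; May 22, 2032

All dates are Saturdays, 28, 35, 28, 35, 28 days apart.
Specifically, the 4th Saturday of each month.
4th Saturday of April 2032: April 24, 2032.
May 2032 — 4th Saturday is May 22, 2032.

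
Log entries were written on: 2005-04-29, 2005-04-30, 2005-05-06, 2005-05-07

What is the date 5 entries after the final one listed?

2005-05-27

The gap pattern 1, 6, 1 repeats every 2 events.
These are the Fridays and Saturdays of each week.
The following Friday is 2005-05-13.
Next Saturday: 2005-05-14.
The following Friday is 2005-05-20.
The following Saturday is 2005-05-21.
Next Friday: 2005-05-27.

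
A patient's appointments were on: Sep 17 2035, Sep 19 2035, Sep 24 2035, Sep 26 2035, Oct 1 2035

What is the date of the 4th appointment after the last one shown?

Oct 15 2035

The gap pattern 2, 5, 2, 5 repeats every 2 events.
These are the Mondays and Wednesdays of each week.
The following Wednesday is Oct 3 2035.
The following Monday is Oct 8 2035.
The following Wednesday is Oct 10 2035.
The following Monday is Oct 15 2035.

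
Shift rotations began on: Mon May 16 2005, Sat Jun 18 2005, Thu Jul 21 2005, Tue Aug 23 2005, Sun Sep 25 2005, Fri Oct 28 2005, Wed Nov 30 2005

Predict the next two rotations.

Mon Jan 2 2006, Sat Feb 4 2006

The spacing is 33, 33, 33, 33, 33, 33 days — always 33 days.
Wed Nov 30 2005 + 33 days = Mon Jan 2 2006.
Mon Jan 2 2006 + 33 days = Sat Feb 4 2006.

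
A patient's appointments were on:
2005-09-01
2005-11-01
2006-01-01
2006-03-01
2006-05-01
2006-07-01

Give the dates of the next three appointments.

Gaps: 61, 61, 59, 61, 61 days — not constant. Every event is on the 1st of the month.
Pattern: the 1st of every 2 months.
September 2006: 2006-09-01.
November 2006: 2006-11-01.
Next: January 2007 → 2007-01-01.

2006-09-01, 2006-11-01, 2007-01-01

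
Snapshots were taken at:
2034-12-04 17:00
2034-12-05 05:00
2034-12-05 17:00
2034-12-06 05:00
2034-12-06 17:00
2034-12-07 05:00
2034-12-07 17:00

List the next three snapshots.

Spacing: 12, 12, 12, 12, 12, 12 h — constant 12 h.
2034-12-07 17:00 + 12 h = 2034-12-08 05:00.
2034-12-08 05:00 + 12 h = 2034-12-08 17:00.
2034-12-08 17:00 + 12 h = 2034-12-09 05:00.

2034-12-08 05:00, 2034-12-08 17:00, 2034-12-09 05:00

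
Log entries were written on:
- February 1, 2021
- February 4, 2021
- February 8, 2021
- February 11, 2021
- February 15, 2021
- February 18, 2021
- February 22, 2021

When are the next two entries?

February 25, 2021; March 1, 2021

Every event lands on a Monday or Thursday (gaps cycle 3, 4, 3, 4, 3, 4).
So the schedule is: every Monday and Thursday.
Next Thursday: February 25, 2021.
The following Monday is March 1, 2021.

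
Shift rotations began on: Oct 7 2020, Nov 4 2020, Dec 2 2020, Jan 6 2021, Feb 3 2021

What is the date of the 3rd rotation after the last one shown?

All dates are Wednesdays, 28, 28, 35, 28 days apart.
Specifically, the 1st Wednesday of each month.
1st Wednesday of March 2021: Mar 3 2021.
April 2021 — 1st Wednesday is Apr 7 2021.
May 2021 — 1st Wednesday is May 5 2021.

May 5 2021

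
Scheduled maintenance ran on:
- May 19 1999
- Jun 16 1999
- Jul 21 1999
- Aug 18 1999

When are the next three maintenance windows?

These are Wednesdays at 28- or 35-day spacing (28, 35, 28).
The pattern: 3rd Wednesday of the month.
September 1999 — 3rd Wednesday is Sep 15 1999.
October 1999 — 3rd Wednesday is Oct 20 1999.
3rd Wednesday of November 1999: Nov 17 1999.

Sep 15 1999, Oct 20 1999, Nov 17 1999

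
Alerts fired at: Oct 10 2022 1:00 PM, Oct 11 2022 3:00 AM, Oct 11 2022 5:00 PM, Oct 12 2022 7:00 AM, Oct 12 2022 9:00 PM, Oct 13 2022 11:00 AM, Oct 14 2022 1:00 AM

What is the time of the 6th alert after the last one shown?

The interval is a steady 14 hours (14, 14, 14, 14, 14, 14).
Oct 14 2022 1:00 AM + 14 h = Oct 14 2022 3:00 PM.
Oct 14 2022 3:00 PM + 14 h = Oct 15 2022 5:00 AM.
Oct 15 2022 5:00 AM + 14 h = Oct 15 2022 7:00 PM.
Oct 15 2022 7:00 PM + 14 h = Oct 16 2022 9:00 AM.
Oct 16 2022 9:00 AM + 14 h = Oct 16 2022 11:00 PM.
Oct 16 2022 11:00 PM + 14 h = Oct 17 2022 1:00 PM.

Oct 17 2022 1:00 PM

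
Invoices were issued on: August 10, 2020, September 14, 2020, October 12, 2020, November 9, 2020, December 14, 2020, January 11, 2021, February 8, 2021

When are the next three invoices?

March 8, 2021; April 12, 2021; May 10, 2021

Gaps: 35, 28, 28, 35, 28, 28 days — a mix of 28 and 35. Every date is a Monday.
Each is the 2nd Monday of its month.
2nd Monday of March 2021: March 8, 2021.
2nd Monday of April 2021: April 12, 2021.
May 2021 — 2nd Monday is May 10, 2021.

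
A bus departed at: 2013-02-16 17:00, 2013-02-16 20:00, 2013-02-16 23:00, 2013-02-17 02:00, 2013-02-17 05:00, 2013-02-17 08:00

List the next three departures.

2013-02-17 11:00, 2013-02-17 14:00, 2013-02-17 17:00

The interval is a steady 3 hours (3, 3, 3, 3, 3).
2013-02-17 08:00 + 3 h = 2013-02-17 11:00.
2013-02-17 11:00 + 3 h = 2013-02-17 14:00.
2013-02-17 14:00 + 3 h = 2013-02-17 17:00.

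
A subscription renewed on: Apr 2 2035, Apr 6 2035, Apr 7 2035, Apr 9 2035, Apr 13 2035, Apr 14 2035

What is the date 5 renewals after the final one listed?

Every event lands on a Monday or Friday or Saturday (gaps cycle 4, 1, 2, 4, 1).
So the schedule is: every Monday, Friday and Saturday.
Next Monday: Apr 16 2035.
Next Friday: Apr 20 2035.
Next Saturday: Apr 21 2035.
Next Monday: Apr 23 2035.
The following Friday is Apr 27 2035.

Apr 27 2035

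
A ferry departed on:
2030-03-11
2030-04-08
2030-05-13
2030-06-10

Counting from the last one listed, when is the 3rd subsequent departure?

2030-09-09

Gaps: 28, 35, 28 days — a mix of 28 and 35. Every date is a Monday.
Each is the 2nd Monday of its month.
2nd Monday of July 2030: 2030-07-08.
2nd Monday of August 2030: 2030-08-12.
2nd Monday of September 2030: 2030-09-09.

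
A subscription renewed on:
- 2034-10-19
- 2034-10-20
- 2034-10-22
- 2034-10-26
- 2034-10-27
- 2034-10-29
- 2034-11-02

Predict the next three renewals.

The gap pattern 1, 2, 4, 1, 2, 4 repeats every 3 events.
These are the Thursdays, Fridays and Sundays of each week.
The following Friday is 2034-11-03.
Next Sunday: 2034-11-05.
The following Thursday is 2034-11-09.

2034-11-03, 2034-11-05, 2034-11-09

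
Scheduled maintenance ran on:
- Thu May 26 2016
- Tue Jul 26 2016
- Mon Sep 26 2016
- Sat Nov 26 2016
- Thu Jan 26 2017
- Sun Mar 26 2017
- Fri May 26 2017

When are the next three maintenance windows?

Wed Jul 26 2017, Tue Sep 26 2017, Sun Nov 26 2017

Each date is the 26th; the gaps (61, 62, 61, 61, 59, 61) track the month lengths.
The rule is the 26th of every 2 months.
July 2017: Wed Jul 26 2017.
Next: September 2017 → Tue Sep 26 2017.
Next: November 2017 → Sun Nov 26 2017.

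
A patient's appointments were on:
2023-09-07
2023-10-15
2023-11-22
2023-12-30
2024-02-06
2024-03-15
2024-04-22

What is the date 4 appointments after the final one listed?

Gaps between consecutive events: 38, 38, 38, 38, 38, 38 days — a constant 38-day interval.
2024-04-22 + 38 days = 2024-05-30.
2024-05-30 + 38 days = 2024-07-07.
2024-07-07 + 38 days = 2024-08-14.
2024-08-14 + 38 days = 2024-09-21.

2024-09-21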